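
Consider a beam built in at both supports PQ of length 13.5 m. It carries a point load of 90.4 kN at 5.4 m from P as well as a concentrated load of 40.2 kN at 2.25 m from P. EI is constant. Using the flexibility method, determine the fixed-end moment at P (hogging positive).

Release both end moments; the primary structure is a simply-supported span PQ with redundants M_P and M_Q.
On the primary (simply-supported) span, the end slopes from the loading are:
  at P: point load 90.4 at a = 5.4: Pab(L + b)/(6LEI) = 1054/EI
  at Q: point load 90.4 at a = 5.4: Pab(L + a)/(6LEI) = 922.6/EI
  at P: point load 40.2 at a = 2.25: Pab(L + b)/(6LEI) = 310.9/EI
  at Q: point load 40.2 at a = 2.25: Pab(L + a)/(6LEI) = 197.9/EI
  θ_P0 = 1365/EI,  θ_Q0 = 1120/EI
Flexibility coefficients: a unit moment at one end gives L/(3EI) there and L/(6EI) at the far end, so f₁₁ = f₂₂ = 4.5/EI and f₁₂ = f₂₁ = 2.25/EI.
Compatibility — zero rotation at each built-in end:
  4.5 M_P + 2.25 M_Q = 1365
  2.25 M_P + 4.5 M_Q = 1120
Solving the pair gives M_P = 238.6 kN·m and M_Q = 129.7 kN·m (hogging).

M_P = 238.6 kN·m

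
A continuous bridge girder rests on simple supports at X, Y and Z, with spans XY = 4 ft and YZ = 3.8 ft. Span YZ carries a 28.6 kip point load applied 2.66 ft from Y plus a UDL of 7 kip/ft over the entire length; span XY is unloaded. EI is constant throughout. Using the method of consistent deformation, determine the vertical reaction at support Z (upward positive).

R_Z = 29.8 kip

Release continuity at Y by inserting a hinge; the redundant is the internal moment M_Y. The primary structure is two simply-supported spans XY and YZ.
Discontinuity in slope at Y on the released structure — sum the simple-span end rotations:
  span YZ: point load 28.6 at a = 2.66: Pab(L + b)/(6LEI) = 18.79/EI
  span YZ: UDL 7: wL³/(24EI) = 16/EI
  relative rotation θ_0 = (0 + 34.8)/EI = 34.8/EI
A unit hogging moment at Y produces rotation L₁/(3EI) + L₂/(3EI) = 2.6/EI.
Slope continuity at Y: θ_0 = M_Y·2.6/EI, so M_Y = 34.8/2.6 = 13.38 kip·ft (hogging).
Span YZ, ΣM about Z: R_Y^{YZ}·3.8 = 83.14 + 13.38, so R_Y^{YZ} = 25.4 kip and R_Z = 55.2 − 25.4 = 29.8 kip.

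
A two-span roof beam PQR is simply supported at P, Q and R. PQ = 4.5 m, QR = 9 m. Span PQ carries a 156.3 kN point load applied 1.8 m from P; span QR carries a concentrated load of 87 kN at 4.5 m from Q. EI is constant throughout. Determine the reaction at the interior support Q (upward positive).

R_Q = 151.8 kN

Release continuity at Q by inserting a hinge; the redundant is the internal moment M_Q. The primary structure is two simply-supported spans PQ and QR.
Rotations at Q on the released spans (each span's end-slope, ×1/EI):
  span PQ: point load 156.3 at a = 1.8: Pab(L + a)/(6LEI) = 177.2/EI
  span QR: point load 87 at a = 4.5: Pab(L + b)/(6LEI) = 440.4/EI
  relative rotation θ_0 = (177.2 + 440.4)/EI = 617.7/EI
A unit hogging moment at Q produces rotation L₁/(3EI) + L₂/(3EI) = 4.5/EI.
Compatibility: M_Q·(L₁+L₂)/(3EI) = θ_0, giving M_Q = 137.3 kN·m (hogging).
Span PQ, ΣM about P with M_Q applied at Q: R_Q^{PQ}·4.5 = 281.3 + 137.3, so R_Q^{PQ} = 93.02 kN and R_P = 156.3 − 93.02 = 63.28 kN.
Span QR, ΣM about R: R_Q^{QR}·9 = 391.5 + 137.3, so R_Q^{QR} = 58.75 kN and R_R = 87 − 58.75 = 28.25 kN.
R_Q = 93.02 + 58.75 = 151.8 kN.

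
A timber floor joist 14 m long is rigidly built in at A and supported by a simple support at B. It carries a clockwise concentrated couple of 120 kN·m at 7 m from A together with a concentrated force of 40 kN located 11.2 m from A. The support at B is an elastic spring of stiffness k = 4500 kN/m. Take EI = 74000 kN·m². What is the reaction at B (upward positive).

R_B = 37.14 kN

Take the reaction at B as the redundant and release it; the primary structure is a cantilever fixed at A.
Downward deflection at the released point B due to the loads:
  clockwise couple 120 at a = 7: M₀a(2L − a)/(2EI) = 8820/EI
  point load 40 at a = 11.2: Pa²(3L − a)/(6EI) = 25757/EI
  δ_0 = 34577/EI
Tip deflection under a unit load at B: L³/(3EI) = 914.7/EI.
With EI = 74000 kN·m²: δ_0 = 0.46726 m and δ_{BB} = 0.01236 m/kN.
Compatibility — the spring shortens by R_B/k under the reaction it provides: δ_0 − R_B·δ_{BB} = R_B/k. With 1/k = 0.000222 m/kN, R_B = δ_0 / (δ_{BB} + 1/k) = 0.46726 / (0.01236 + 0.000222) = 37.14 kN.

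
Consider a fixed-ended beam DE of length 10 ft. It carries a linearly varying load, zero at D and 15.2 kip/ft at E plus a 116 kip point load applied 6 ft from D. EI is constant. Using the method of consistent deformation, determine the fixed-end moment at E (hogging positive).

M_E = 243 kip·ft

Take the two fixed-end moments M_D, M_E as redundants; the released structure is the simple span DE.
Simple-span end rotations at D and E under the given loads:
  at D: triangular load, peak 15.2: 7w₀L³/(360EI) = 295.6/EI
  at E: triangular load, peak 15.2: w₀L³/(45EI) = 337.8/EI
  at D: point load 116 at a = 6: Pab(L + b)/(6LEI) = 649.6/EI
  at E: point load 116 at a = 6: Pab(L + a)/(6LEI) = 742.4/EI
  θ_D0 = 945.2/EI,  θ_E0 = 1080/EI
Flexibility coefficients: a unit moment at one end gives L/(3EI) there and L/(6EI) at the far end, so f₁₁ = f₂₂ = 3.333/EI and f₁₂ = f₂₁ = 1.667/EI.
Compatibility — zero rotation at each built-in end:
  3.333 M_D + 1.667 M_E = 945.2
  1.667 M_D + 3.333 M_E = 1080
Solving the pair gives M_D = 162 kip·ft and M_E = 243 kip·ft (hogging).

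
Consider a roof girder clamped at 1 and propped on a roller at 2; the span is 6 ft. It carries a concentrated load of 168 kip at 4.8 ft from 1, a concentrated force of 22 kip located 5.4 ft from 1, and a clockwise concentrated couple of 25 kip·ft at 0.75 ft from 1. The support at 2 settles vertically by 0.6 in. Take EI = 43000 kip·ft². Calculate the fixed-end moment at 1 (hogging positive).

M_1 = 298.7 kip·ft

Choose R_2 as the redundant. The primary structure is the cantilever fixed at 1.
Downward deflection at the released point 2 due to the loads:
  point load 168 at a = 4.8: Pa²(3L − a)/(6EI) = 8516/EI
  point load 22 at a = 5.4: Pa²(3L − a)/(6EI) = 1347/EI
  clockwise couple 25 at a = 0.75: M₀a(2L − a)/(2EI) = 105.5/EI
  δ_0 = 9968/EI
Tip deflection under a unit load at 2: L³/(3EI) = 72/EI.
With EI = 43000 kip·ft²: δ_0 = 0.23182 ft and δ_{22} = 0.001674 ft/kip.
Compatibility — the beam at 2 must follow the support down by 0.05 ft: δ_0 − R_2·δ_{22} = 0.05, so R_2 = (0.23182 − 0.05)/0.001674 = 108.6 kip.
Moment equilibrium about 1: M_1 = Σ(load moments about 1) − R_2·L = 950.2 − 108.6×6 = 298.7 kip·ft.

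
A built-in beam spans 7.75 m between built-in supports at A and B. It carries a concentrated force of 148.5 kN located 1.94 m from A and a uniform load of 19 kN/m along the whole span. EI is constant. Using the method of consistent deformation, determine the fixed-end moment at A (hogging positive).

M_A = 257 kN·m

Release both end moments; the primary structure is a simply-supported span AB with redundants M_A and M_B.
Simple-span end rotations at A and B under the given loads:
  at A: point load 148.5 at a = 1.94: Pab(L + b)/(6LEI) = 488.1/EI
  at B: point load 148.5 at a = 1.94: Pab(L + a)/(6LEI) = 348.8/EI
  at A: UDL 19: wL³/(24EI) = 368.5/EI
  at B: UDL 19: wL³/(24EI) = 368.5/EI
  θ_A0 = 856.6/EI,  θ_B0 = 717.3/EI
Flexibility coefficients: a unit moment at one end gives L/(3EI) there and L/(6EI) at the far end, so f₁₁ = f₂₂ = 2.583/EI and f₁₂ = f₂₁ = 1.292/EI.
Compatibility — zero rotation at each built-in end:
  2.583 M_A + 1.292 M_B = 856.6
  1.292 M_A + 2.583 M_B = 717.3
Solving the pair gives M_A = 257 kN·m and M_B = 149.2 kN·m (hogging).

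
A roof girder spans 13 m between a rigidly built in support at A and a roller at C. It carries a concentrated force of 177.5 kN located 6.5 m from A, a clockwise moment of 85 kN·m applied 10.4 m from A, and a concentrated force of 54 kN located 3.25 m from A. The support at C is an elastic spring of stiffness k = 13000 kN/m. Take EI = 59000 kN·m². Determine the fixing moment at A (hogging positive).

M_A = 516 kN·m

Remove the prop at C; the released (primary) structure is a cantilever built in at A.
Deflection at C on the released cantilever, summing each load's contribution:
  point load 177.5 at a = 6.5: Pa²(3L − a)/(6EI) = 40622/EI
  clockwise couple 85 at a = 10.4: M₀a(2L − a)/(2EI) = 6895/EI
  point load 54 at a = 3.25: Pa²(3L − a)/(6EI) = 3398/EI
  δ_0 = 50915/EI
Tip deflection under a unit load at C: L³/(3EI) = 732.3/EI.
With EI = 59000 kN·m²: δ_0 = 0.86297 m and δ_{CC} = 0.012412 m/kN.
Compatibility — the spring shortens by R_C/k under the reaction it provides: δ_0 − R_C·δ_{CC} = R_C/k. With 1/k = 0.000077 m/kN, R_C = δ_0 / (δ_{CC} + 1/k) = 0.86297 / (0.012412 + 0.000077) = 69.1 kN.
Moment equilibrium about A: M_A = Σ(load moments about A) − R_C·L = 1414 − 69.1×13 = 516 kN·m.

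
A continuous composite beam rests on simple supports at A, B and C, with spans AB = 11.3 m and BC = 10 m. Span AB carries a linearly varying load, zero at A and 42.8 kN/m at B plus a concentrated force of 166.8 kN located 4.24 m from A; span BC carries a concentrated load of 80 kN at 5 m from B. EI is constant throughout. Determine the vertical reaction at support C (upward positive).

Insert a hinge at B; M_B is the redundant, and each span becomes simply supported.
End slopes at the hinge B, treating each span as simply supported:
  span AB: triangular load, peak 42.8: w₀L³/(45EI) = 1372/EI
  span AB: point load 166.8 at a = 4.24: Pab(L + a)/(6LEI) = 1144/EI
  span BC: point load 80 at a = 5: Pab(L + b)/(6LEI) = 500/EI
  relative rotation θ_0 = (2517 + 500)/EI = 3017/EI
A unit hogging moment at B produces rotation L₁/(3EI) + L₂/(3EI) = 7.1/EI.
Compatibility: M_B·(L₁+L₂)/(3EI) = θ_0, giving M_B = 424.9 kN·m (hogging).
Span BC, ΣM about C: R_B^{BC}·10 = 400 + 424.9, so R_B^{BC} = 82.49 kN and R_C = 80 − 82.49 = -2.49 kN.

R_C = -2.49 kN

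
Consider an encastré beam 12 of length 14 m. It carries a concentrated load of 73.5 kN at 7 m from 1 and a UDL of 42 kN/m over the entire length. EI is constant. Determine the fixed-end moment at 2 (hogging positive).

Take the two fixed-end moments M_1, M_2 as redundants; the released structure is the simple span 12.
On the primary (simply-supported) span, the end slopes from the loading are:
  at 1: point load 73.5 at a = 7: Pab(L + b)/(6LEI) = 900.4/EI
  at 2: point load 73.5 at a = 7: Pab(L + a)/(6LEI) = 900.4/EI
  at 1: UDL 42: wL³/(24EI) = 4802/EI
  at 2: UDL 42: wL³/(24EI) = 4802/EI
  θ_10 = 5702/EI,  θ_20 = 5702/EI
Flexibility coefficients: a unit moment at one end gives L/(3EI) there and L/(6EI) at the far end, so f₁₁ = f₂₂ = 4.667/EI and f₁₂ = f₂₁ = 2.333/EI.
Compatibility — zero rotation at each built-in end:
  4.667 M_1 + 2.333 M_2 = 5702
  2.333 M_1 + 4.667 M_2 = 5702
Solving the pair gives M_1 = 814.6 kN·m and M_2 = 814.6 kN·m (hogging).

M_2 = 814.6 kN·m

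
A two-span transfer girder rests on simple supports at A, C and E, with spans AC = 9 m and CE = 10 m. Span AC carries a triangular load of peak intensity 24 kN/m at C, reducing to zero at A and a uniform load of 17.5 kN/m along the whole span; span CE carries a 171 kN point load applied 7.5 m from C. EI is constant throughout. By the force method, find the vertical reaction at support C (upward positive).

Release continuity at C by inserting a hinge; the redundant is the internal moment M_C. The primary structure is two simply-supported spans AC and CE.
End slopes at the hinge C, treating each span as simply supported:
  span AC: triangular load, peak 24: w₀L³/(45EI) = 388.8/EI
  span AC: UDL 17.5: wL³/(24EI) = 531.6/EI
  span CE: point load 171 at a = 7.5: Pab(L + b)/(6LEI) = 668/EI
  relative rotation θ_0 = (920.4 + 668)/EI = 1588/EI
A unit hogging moment at C produces rotation L₁/(3EI) + L₂/(3EI) = 6.333/EI.
Slope continuity at C: θ_0 = M_C·6.333/EI, so M_C = 1588/6.333 = 250.8 kN·m (hogging).
Span AC, ΣM about A with M_C applied at C: R_C^{AC}·9 = 1357 + 250.8, so R_C^{AC} = 178.6 kN and R_A = 265.5 − 178.6 = 86.88 kN.
Span CE, ΣM about E: R_C^{CE}·10 = 427.5 + 250.8, so R_C^{CE} = 67.83 kN and R_E = 171 − 67.83 = 103.2 kN.
R_C = 178.6 + 67.83 = 246.4 kN.

R_C = 246.4 kN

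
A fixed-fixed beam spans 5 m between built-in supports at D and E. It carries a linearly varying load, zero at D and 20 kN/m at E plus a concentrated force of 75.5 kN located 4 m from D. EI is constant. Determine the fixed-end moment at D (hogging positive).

Take the two fixed-end moments M_D, M_E as redundants; the released structure is the simple span DE.
Simple-span end rotations at D and E under the given loads:
  at D: triangular load, peak 20: 7w₀L³/(360EI) = 48.61/EI
  at E: triangular load, peak 20: w₀L³/(45EI) = 55.56/EI
  at D: point load 75.5 at a = 4: Pab(L + b)/(6LEI) = 60.4/EI
  at E: point load 75.5 at a = 4: Pab(L + a)/(6LEI) = 90.6/EI
  θ_D0 = 109/EI,  θ_E0 = 146.2/EI
Flexibility coefficients: a unit moment at one end gives L/(3EI) there and L/(6EI) at the far end, so f₁₁ = f₂₂ = 1.667/EI and f₁₂ = f₂₁ = 0.8333/EI.
Compatibility — zero rotation at each built-in end:
  1.667 M_D + 0.8333 M_E = 109
  0.8333 M_D + 1.667 M_E = 146.2
Solving the pair gives M_D = 28.75 kN·m and M_E = 73.32 kN·m (hogging).

M_D = 28.75 kN·m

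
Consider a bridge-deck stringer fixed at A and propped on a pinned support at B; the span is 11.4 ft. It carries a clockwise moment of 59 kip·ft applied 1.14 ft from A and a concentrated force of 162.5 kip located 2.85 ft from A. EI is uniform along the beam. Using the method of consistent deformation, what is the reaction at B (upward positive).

Take the reaction at B as the redundant and release it; the primary structure is a cantilever fixed at A.
Downward deflection at the released point B due to the loads:
  clockwise couple 59 at a = 1.14: M₀a(2L − a)/(2EI) = 728.4/EI
  point load 162.5 at a = 2.85: Pa²(3L − a)/(6EI) = 6897/EI
  δ_0 = 7625/EI
Tip deflection under a unit load at B: L³/(3EI) = 493.8/EI.
The prop prevents deflection at B: R_B = δ_0/δ_{BB} = 7625/493.8 = 15.44 kip.

R_B = 15.44 kip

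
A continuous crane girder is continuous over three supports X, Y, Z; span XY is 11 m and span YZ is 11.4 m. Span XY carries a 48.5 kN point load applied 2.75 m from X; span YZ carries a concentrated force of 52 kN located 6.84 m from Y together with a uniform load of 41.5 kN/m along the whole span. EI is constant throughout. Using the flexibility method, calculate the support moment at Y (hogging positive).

M_Y = 424.5 kN·m

Insert a hinge at Y; M_Y is the redundant, and each span becomes simply supported.
Rotations at Y on the released spans (each span's end-slope, ×1/EI):
  span XY: point load 48.5 at a = 2.75: Pab(L + a)/(6LEI) = 229.2/EI
  span YZ: point load 52 at a = 6.84: Pab(L + b)/(6LEI) = 378.4/EI
  span YZ: UDL 41.5: wL³/(24EI) = 2562/EI
  relative rotation θ_0 = (229.2 + 2940)/EI = 3170/EI
A unit hogging moment at Y produces rotation L₁/(3EI) + L₂/(3EI) = 7.467/EI.
Slope continuity at Y: θ_0 = M_Y·7.467/EI, so M_Y = 3170/7.467 = 424.5 kN·m (hogging).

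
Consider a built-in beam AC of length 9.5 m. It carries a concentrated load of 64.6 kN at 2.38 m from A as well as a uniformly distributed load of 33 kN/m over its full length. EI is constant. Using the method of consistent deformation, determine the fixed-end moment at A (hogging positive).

M_A = 334.5 kN·m

Take the two fixed-end moments M_A, M_C as redundants; the released structure is the simple span AC.
Simple-span end rotations at A and C under the given loads:
  at A: point load 64.6 at a = 2.38: Pab(L + b)/(6LEI) = 319.2/EI
  at C: point load 64.6 at a = 2.38: Pab(L + a)/(6LEI) = 228.2/EI
  at A: UDL 33: wL³/(24EI) = 1179/EI
  at C: UDL 33: wL³/(24EI) = 1179/EI
  θ_A0 = 1498/EI,  θ_C0 = 1407/EI
Flexibility coefficients: a unit moment at one end gives L/(3EI) there and L/(6EI) at the far end, so f₁₁ = f₂₂ = 3.167/EI and f₁₂ = f₂₁ = 1.583/EI.
Compatibility — zero rotation at each built-in end:
  3.167 M_A + 1.583 M_C = 1498
  1.583 M_A + 3.167 M_C = 1407
Solving the pair gives M_A = 334.5 kN·m and M_C = 277.1 kN·m (hogging).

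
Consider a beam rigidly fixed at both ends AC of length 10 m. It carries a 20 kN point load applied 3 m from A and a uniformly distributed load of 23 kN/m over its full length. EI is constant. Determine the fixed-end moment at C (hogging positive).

Release both end moments; the primary structure is a simply-supported span AC with redundants M_A and M_C.
End rotations of the released simple span under the applied load (×1/EI):
  at A: point load 20 at a = 3: Pab(L + b)/(6LEI) = 119/EI
  at C: point load 20 at a = 3: Pab(L + a)/(6LEI) = 91/EI
  at A: UDL 23: wL³/(24EI) = 958.3/EI
  at C: UDL 23: wL³/(24EI) = 958.3/EI
  θ_A0 = 1077/EI,  θ_C0 = 1049/EI
Flexibility coefficients: a unit moment at one end gives L/(3EI) there and L/(6EI) at the far end, so f₁₁ = f₂₂ = 3.333/EI and f₁₂ = f₂₁ = 1.667/EI.
Compatibility — zero rotation at each built-in end:
  3.333 M_A + 1.667 M_C = 1077
  1.667 M_A + 3.333 M_C = 1049
Solving the pair gives M_A = 221.1 kN·m and M_C = 204.3 kN·m (hogging).

M_C = 204.3 kN·m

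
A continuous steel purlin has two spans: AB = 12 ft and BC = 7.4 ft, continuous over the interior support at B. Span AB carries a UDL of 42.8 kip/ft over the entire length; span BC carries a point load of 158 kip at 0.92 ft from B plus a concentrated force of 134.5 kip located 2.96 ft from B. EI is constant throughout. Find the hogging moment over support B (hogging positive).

M_B = 595 kip·ft

Take M_B as the redundant. Released structure: two simple spans AB and BC with a hinge at B.
End slopes at the hinge B, treating each span as simply supported:
  span AB: UDL 42.8: wL³/(24EI) = 3082/EI
  span BC: point load 158 at a = 0.92: Pab(L + b)/(6LEI) = 294.5/EI
  span BC: point load 134.5 at a = 2.96: Pab(L + b)/(6LEI) = 471.4/EI
  relative rotation θ_0 = (3082 + 765.8)/EI = 3847/EI
A unit hogging moment at B produces rotation L₁/(3EI) + L₂/(3EI) = 6.467/EI.
Slope continuity at B: θ_0 = M_B·6.467/EI, so M_B = 3847/6.467 = 595 kip·ft (hogging).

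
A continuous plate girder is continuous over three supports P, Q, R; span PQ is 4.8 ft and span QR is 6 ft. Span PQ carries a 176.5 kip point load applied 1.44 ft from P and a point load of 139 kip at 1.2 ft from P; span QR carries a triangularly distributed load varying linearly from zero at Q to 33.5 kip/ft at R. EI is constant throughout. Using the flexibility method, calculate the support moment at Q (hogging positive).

Release continuity at Q by inserting a hinge; the redundant is the internal moment M_Q. The primary structure is two simply-supported spans PQ and QR.
Discontinuity in slope at Q on the released structure — sum the simple-span end rotations:
  span PQ: point load 176.5 at a = 1.44: Pab(L + a)/(6LEI) = 185/EI
  span PQ: point load 139 at a = 1.2: Pab(L + a)/(6LEI) = 125.1/EI
  span QR: triangular load, peak 33.5: 7w₀L³/(360EI) = 140.7/EI
  relative rotation θ_0 = (310.1 + 140.7)/EI = 450.8/EI
A unit hogging moment at Q produces rotation L₁/(3EI) + L₂/(3EI) = 3.6/EI.
Compatibility: M_Q·(L₁+L₂)/(3EI) = θ_0, giving M_Q = 125.2 kip·ft (hogging).

M_Q = 125.2 kip·ft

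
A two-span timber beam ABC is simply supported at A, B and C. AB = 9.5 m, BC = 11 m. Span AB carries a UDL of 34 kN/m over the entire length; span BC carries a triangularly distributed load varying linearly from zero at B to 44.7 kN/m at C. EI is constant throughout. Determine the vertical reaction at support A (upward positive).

Take M_B as the redundant. Released structure: two simple spans AB and BC with a hinge at B.
Discontinuity in slope at B on the released structure — sum the simple-span end rotations:
  span AB: UDL 34: wL³/(24EI) = 1215/EI
  span BC: triangular load, peak 44.7: 7w₀L³/(360EI) = 1157/EI
  relative rotation θ_0 = (1215 + 1157)/EI = 2371/EI
A unit hogging moment at B produces rotation L₁/(3EI) + L₂/(3EI) = 6.833/EI.
Compatibility: M_B·(L₁+L₂)/(3EI) = θ_0, giving M_B = 347 kN·m (hogging).
Span AB, ΣM about A with M_B applied at B: R_B^{AB}·9.5 = 1534 + 347, so R_B^{AB} = 198 kN and R_A = 323 − 198 = 125 kN.

R_A = 125 kN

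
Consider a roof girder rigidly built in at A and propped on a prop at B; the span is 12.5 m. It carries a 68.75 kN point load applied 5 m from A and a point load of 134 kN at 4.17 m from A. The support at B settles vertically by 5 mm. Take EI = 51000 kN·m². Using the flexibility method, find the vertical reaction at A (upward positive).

R_A = 169 kN

Choose R_B as the redundant. The primary structure is the cantilever fixed at A.
Primary-structure tip deflection at B by superposition:
  point load 68.75 at a = 5: Pa²(3L − a)/(6EI) = 9310/EI
  point load 134 at a = 4.17: Pa²(3L − a)/(6EI) = 12944/EI
  δ_0 = 22254/EI
Flexibility coefficient — unit upward force at B: δ_{BB} = L³/(3EI) = 651/EI.
With EI = 51000 kN·m²: δ_0 = 0.43635 m and δ_{BB} = 0.012766 m/kN.
Compatibility — the beam at B must follow the support down by 0.005 m: δ_0 − R_B·δ_{BB} = 0.005, so R_B = (0.43635 − 0.005)/0.012766 = 33.79 kN.
Vertical equilibrium: R_A = ΣP − R_B = 202.8 − 33.79 = 169 kN.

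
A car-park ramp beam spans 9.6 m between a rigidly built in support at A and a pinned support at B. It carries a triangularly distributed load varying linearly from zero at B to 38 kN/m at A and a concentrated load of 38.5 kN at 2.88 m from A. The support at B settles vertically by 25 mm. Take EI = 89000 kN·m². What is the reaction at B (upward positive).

Choose R_B as the redundant. The primary structure is the cantilever fixed at A.
Deflection at B on the released cantilever, summing each load's contribution:
  triangular load, peak 38 at the fixed end: w₀L⁴/(30EI) = 10758/EI
  point load 38.5 at a = 2.88: Pa²(3L − a)/(6EI) = 1380/EI
  δ_0 = 12138/EI
Tip deflection under a unit load at B: L³/(3EI) = 294.9/EI.
With EI = 89000 kN·m²: δ_0 = 0.13638 m and δ_{BB} = 0.003314 m/kN.
Compatibility — the beam at B must follow the support down by 0.025 m: δ_0 − R_B·δ_{BB} = 0.025, so R_B = (0.13638 − 0.025)/0.003314 = 33.61 kN.

R_B = 33.61 kN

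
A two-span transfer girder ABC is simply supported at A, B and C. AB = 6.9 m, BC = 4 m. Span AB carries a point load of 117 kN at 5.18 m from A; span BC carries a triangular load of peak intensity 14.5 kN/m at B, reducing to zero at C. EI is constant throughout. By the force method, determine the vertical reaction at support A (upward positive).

R_A = 16.21 kN

Insert a hinge at B; M_B is the redundant, and each span becomes simply supported.
Rotations at B on the released spans (each span's end-slope, ×1/EI):
  span AB: point load 117 at a = 5.18: Pab(L + a)/(6LEI) = 304.2/EI
  span BC: triangular load, peak 14.5: w₀L³/(45EI) = 20.62/EI
  relative rotation θ_0 = (304.2 + 20.62)/EI = 324.8/EI
A unit hogging moment at B produces rotation L₁/(3EI) + L₂/(3EI) = 3.633/EI.
Compatibility: M_B·(L₁+L₂)/(3EI) = θ_0, giving M_B = 89.39 kN·m (hogging).
Span AB, ΣM about A with M_B applied at B: R_B^{AB}·6.9 = 606.1 + 89.39, so R_B^{AB} = 100.8 kN and R_A = 117 − 100.8 = 16.21 kN.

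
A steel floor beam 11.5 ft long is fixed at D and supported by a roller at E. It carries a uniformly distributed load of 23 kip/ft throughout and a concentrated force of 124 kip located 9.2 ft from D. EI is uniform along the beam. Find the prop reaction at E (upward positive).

Remove the prop at E; the released (primary) structure is a cantilever built in at D.
Downward deflection at the released point E due to the loads:
  UDL 23: wL⁴/(8EI) = 50284/EI
  point load 124 at a = 9.2: Pa²(3L − a)/(6EI) = 44255/EI
  δ_0 = 94539/EI
Flexibility coefficient — unit upward force at E: δ_{EE} = L³/(3EI) = 507/EI.
Compatibility at E: δ_0 − R_E·δ_{EE} = 0, so R_E = 94539/507 = 186.5 kip.

R_E = 186.5 kip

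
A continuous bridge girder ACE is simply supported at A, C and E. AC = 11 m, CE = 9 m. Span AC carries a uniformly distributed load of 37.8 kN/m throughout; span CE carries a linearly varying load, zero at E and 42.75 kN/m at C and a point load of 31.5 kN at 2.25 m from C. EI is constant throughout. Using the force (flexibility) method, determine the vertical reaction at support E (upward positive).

Take M_C as the redundant. Released structure: two simple spans AC and CE with a hinge at C.
End slopes at the hinge C, treating each span as simply supported:
  span AC: UDL 37.8: wL³/(24EI) = 2096/EI
  span CE: triangular load, peak 42.75: w₀L³/(45EI) = 692.5/EI
  span CE: point load 31.5 at a = 2.25: Pab(L + b)/(6LEI) = 139.5/EI
  relative rotation θ_0 = (2096 + 832.1)/EI = 2928/EI
A unit hogging moment at C produces rotation L₁/(3EI) + L₂/(3EI) = 6.667/EI.
Slope continuity at C: θ_0 = M_C·6.667/EI, so M_C = 2928/6.667 = 439.3 kN·m (hogging).
Span CE, ΣM about E: R_C^{CE}·9 = 1367 + 439.3, so R_C^{CE} = 200.7 kN and R_E = 223.9 − 200.7 = 23.19 kN.

R_E = 23.19 kN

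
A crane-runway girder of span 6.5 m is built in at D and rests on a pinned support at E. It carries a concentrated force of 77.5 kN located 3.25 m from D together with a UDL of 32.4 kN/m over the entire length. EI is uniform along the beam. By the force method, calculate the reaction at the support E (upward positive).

Take the reaction at E as the redundant and release it; the primary structure is a cantilever fixed at D.
Deflection at E on the released cantilever, summing each load's contribution:
  point load 77.5 at a = 3.25: Pa²(3L − a)/(6EI) = 2217/EI
  UDL 32.4: wL⁴/(8EI) = 7230/EI
  δ_0 = 9447/EI
Tip deflection under a unit load at E: L³/(3EI) = 91.54/EI.
The prop prevents deflection at E: R_E = δ_0/δ_{EE} = 9447/91.54 = 103.2 kN.

R_E = 103.2 kN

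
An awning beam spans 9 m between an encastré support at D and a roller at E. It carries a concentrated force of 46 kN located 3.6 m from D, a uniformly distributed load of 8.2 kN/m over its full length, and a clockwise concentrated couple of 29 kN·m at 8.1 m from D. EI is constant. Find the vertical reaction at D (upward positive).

R_D = 77.77 kN

Remove the prop at E; the released (primary) structure is a cantilever built in at D.
Primary-structure tip deflection at E by superposition:
  point load 46 at a = 3.6: Pa²(3L − a)/(6EI) = 2325/EI
  UDL 8.2: wL⁴/(8EI) = 6725/EI
  clockwise couple 29 at a = 8.1: M₀a(2L − a)/(2EI) = 1163/EI
  δ_0 = 10213/EI
Tip deflection under a unit load at E: L³/(3EI) = 243/EI.
Compatibility at E: δ_0 − R_E·δ_{EE} = 0, so R_E = 10213/243 = 42.03 kN.
Vertical equilibrium: R_D = ΣP − R_E = 119.8 − 42.03 = 77.77 kN.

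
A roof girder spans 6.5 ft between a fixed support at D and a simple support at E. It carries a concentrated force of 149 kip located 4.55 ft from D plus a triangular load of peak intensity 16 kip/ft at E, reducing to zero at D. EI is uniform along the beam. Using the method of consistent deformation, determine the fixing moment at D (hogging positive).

Choose R_E as the redundant. The primary structure is the cantilever fixed at D.
Downward deflection at the released point E due to the loads:
  point load 149 at a = 4.55: Pa²(3L − a)/(6EI) = 7686/EI
  triangular load, peak 16 at the free end: 11w₀L⁴/(120EI) = 2618/EI
  δ_0 = 10304/EI
Tip deflection under a unit load at E: L³/(3EI) = 91.54/EI.
Compatibility at E: δ_0 − R_E·δ_{EE} = 0, so R_E = 10304/91.54 = 112.6 kip.
Moment equilibrium about D: M_D = Σ(load moments about D) − R_E·L = 903.3 − 112.6×6.5 = 171.6 kip·ft.

M_D = 171.6 kip·ft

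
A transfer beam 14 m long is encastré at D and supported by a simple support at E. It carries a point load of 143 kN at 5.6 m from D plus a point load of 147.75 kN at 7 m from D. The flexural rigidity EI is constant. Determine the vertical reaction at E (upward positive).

Remove the prop at E; the released (primary) structure is a cantilever built in at D.
Primary-structure tip deflection at E by superposition:
  point load 143 at a = 5.6: Pa²(3L − a)/(6EI) = 27206/EI
  point load 147.75 at a = 7: Pa²(3L − a)/(6EI) = 42232/EI
  δ_0 = 69438/EI
Flexibility coefficient — unit upward force at E: δ_{EE} = L³/(3EI) = 914.7/EI.
The prop prevents deflection at E: R_E = δ_0/δ_{EE} = 69438/914.7 = 75.92 kN.

R_E = 75.92 kN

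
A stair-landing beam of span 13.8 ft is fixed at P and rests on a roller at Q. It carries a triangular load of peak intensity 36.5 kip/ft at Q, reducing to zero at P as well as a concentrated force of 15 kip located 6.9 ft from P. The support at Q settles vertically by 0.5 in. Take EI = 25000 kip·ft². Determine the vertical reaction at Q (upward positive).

R_Q = 142 kip

Release the roller at Q. Primary structure: cantilever fixed at P.
Deflection at Q on the released cantilever, summing each load's contribution:
  triangular load, peak 36.5 at the free end: 11w₀L⁴/(120EI) = 121345/EI
  point load 15 at a = 6.9: Pa²(3L − a)/(6EI) = 4106/EI
  δ_0 = 125451/EI
Flexibility coefficient — unit upward force at Q: δ_{QQ} = L³/(3EI) = 876/EI.
With EI = 25000 kip·ft²: δ_0 = 5.018 ft and δ_{QQ} = 0.035041 ft/kip.
Compatibility — the beam at Q must follow the support down by 0.04167 ft: δ_0 − R_Q·δ_{QQ} = 0.04167, so R_Q = (5.018 − 0.04167)/0.035041 = 142 kip.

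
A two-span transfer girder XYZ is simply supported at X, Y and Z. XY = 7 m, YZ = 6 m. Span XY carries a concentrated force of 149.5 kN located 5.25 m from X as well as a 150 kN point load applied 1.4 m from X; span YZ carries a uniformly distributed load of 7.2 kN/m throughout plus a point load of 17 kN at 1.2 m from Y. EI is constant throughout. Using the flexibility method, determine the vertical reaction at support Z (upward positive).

R_Z = -3.077 kN

Insert a hinge at Y; M_Y is the redundant, and each span becomes simply supported.
End slopes at the hinge Y, treating each span as simply supported:
  span XY: point load 149.5 at a = 5.25: Pab(L + a)/(6LEI) = 400.6/EI
  span XY: point load 150 at a = 1.4: Pab(L + a)/(6LEI) = 235.2/EI
  span YZ: UDL 7.2: wL³/(24EI) = 64.8/EI
  span YZ: point load 17 at a = 1.2: Pab(L + b)/(6LEI) = 29.38/EI
  relative rotation θ_0 = (635.8 + 94.18)/EI = 730/EI
A unit hogging moment at Y produces rotation L₁/(3EI) + L₂/(3EI) = 4.333/EI.
Compatibility: M_Y·(L₁+L₂)/(3EI) = θ_0, giving M_Y = 168.5 kN·m (hogging).
Span YZ, ΣM about Z: R_Y^{YZ}·6 = 211.2 + 168.5, so R_Y^{YZ} = 63.28 kN and R_Z = 60.2 − 63.28 = -3.077 kN.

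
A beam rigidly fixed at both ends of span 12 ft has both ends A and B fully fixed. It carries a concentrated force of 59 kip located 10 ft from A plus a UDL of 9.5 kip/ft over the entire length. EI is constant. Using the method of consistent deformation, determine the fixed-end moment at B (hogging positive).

Release both end moments; the primary structure is a simply-supported span AB with redundants M_A and M_B.
On the primary (simply-supported) span, the end slopes from the loading are:
  at A: point load 59 at a = 10: Pab(L + b)/(6LEI) = 229.4/EI
  at B: point load 59 at a = 10: Pab(L + a)/(6LEI) = 360.6/EI
  at A: UDL 9.5: wL³/(24EI) = 684/EI
  at B: UDL 9.5: wL³/(24EI) = 684/EI
  θ_A0 = 913.4/EI,  θ_B0 = 1045/EI
Flexibility coefficients: a unit moment at one end gives L/(3EI) there and L/(6EI) at the far end, so f₁₁ = f₂₂ = 4/EI and f₁₂ = f₂₁ = 2/EI.
Compatibility — zero rotation at each built-in end:
  4 M_A + 2 M_B = 913.4
  2 M_A + 4 M_B = 1045
Solving the pair gives M_A = 130.4 kip·ft and M_B = 195.9 kip·ft (hogging).

M_B = 195.9 kip·ft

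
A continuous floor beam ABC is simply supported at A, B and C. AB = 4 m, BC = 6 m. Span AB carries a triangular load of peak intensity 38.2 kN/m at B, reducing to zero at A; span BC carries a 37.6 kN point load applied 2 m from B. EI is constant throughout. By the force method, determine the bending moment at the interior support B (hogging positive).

Release continuity at B by inserting a hinge; the redundant is the internal moment M_B. The primary structure is two simply-supported spans AB and BC.
Discontinuity in slope at B on the released structure — sum the simple-span end rotations:
  span AB: triangular load, peak 38.2: w₀L³/(45EI) = 54.33/EI
  span BC: point load 37.6 at a = 2: Pab(L + b)/(6LEI) = 83.56/EI
  relative rotation θ_0 = (54.33 + 83.56)/EI = 137.9/EI
A unit hogging moment at B produces rotation L₁/(3EI) + L₂/(3EI) = 3.333/EI.
Slope continuity at B: θ_0 = M_B·3.333/EI, so M_B = 137.9/3.333 = 41.37 kN·m (hogging).

M_B = 41.37 kN·m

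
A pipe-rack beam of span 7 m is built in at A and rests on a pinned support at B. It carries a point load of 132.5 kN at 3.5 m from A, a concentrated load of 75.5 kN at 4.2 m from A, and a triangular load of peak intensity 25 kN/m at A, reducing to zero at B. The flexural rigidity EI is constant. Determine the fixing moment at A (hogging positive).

M_A = 344.4 kN·m

Remove the prop at B; the released (primary) structure is a cantilever built in at A.
Deflection at B on the released cantilever, summing each load's contribution:
  point load 132.5 at a = 3.5: Pa²(3L − a)/(6EI) = 4734/EI
  point load 75.5 at a = 4.2: Pa²(3L − a)/(6EI) = 3729/EI
  triangular load, peak 25 at the fixed end: w₀L⁴/(30EI) = 2001/EI
  δ_0 = 10464/EI
Tip deflection under a unit load at B: L³/(3EI) = 114.3/EI.
Compatibility at B: δ_0 − R_B·δ_{BB} = 0, so R_B = 10464/114.3 = 91.52 kN.
Moment equilibrium about A: M_A = Σ(load moments about A) − R_B·L = 985 − 91.52×7 = 344.4 kN·m.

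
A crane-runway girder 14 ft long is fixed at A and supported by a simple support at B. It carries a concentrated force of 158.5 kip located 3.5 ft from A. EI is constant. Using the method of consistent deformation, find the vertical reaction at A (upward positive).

Remove the prop at B; the released (primary) structure is a cantilever built in at A.
Free-end deflection of the primary structure under the applied loading (downward +):
  point load 158.5 at a = 3.5: Pa²(3L − a)/(6EI) = 12459/EI
Flexibility coefficient — unit upward force at B: δ_{BB} = L³/(3EI) = 914.7/EI.
Compatibility at B: δ_0 − R_B·δ_{BB} = 0, so R_B = 12459/914.7 = 13.62 kip.
Vertical equilibrium: R_A = ΣP − R_B = 158.5 − 13.62 = 144.9 kip.

R_A = 144.9 kip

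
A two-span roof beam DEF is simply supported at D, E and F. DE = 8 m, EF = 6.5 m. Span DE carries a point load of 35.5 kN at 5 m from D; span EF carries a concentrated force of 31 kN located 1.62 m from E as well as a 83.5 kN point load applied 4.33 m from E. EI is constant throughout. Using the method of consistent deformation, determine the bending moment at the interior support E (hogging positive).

Take M_E as the redundant. Released structure: two simple spans DE and EF with a hinge at E.
End slopes at the hinge E, treating each span as simply supported:
  span DE: point load 35.5 at a = 5: Pab(L + a)/(6LEI) = 144.2/EI
  span EF: point load 31 at a = 1.62: Pab(L + b)/(6LEI) = 71.51/EI
  span EF: point load 83.5 at a = 4.33: Pab(L + b)/(6LEI) = 174.4/EI
  relative rotation θ_0 = (144.2 + 245.9)/EI = 390.1/EI
A unit hogging moment at E produces rotation L₁/(3EI) + L₂/(3EI) = 4.833/EI.
Compatibility: M_E·(L₁+L₂)/(3EI) = θ_0, giving M_E = 80.72 kN·m (hogging).

M_E = 80.72 kN·m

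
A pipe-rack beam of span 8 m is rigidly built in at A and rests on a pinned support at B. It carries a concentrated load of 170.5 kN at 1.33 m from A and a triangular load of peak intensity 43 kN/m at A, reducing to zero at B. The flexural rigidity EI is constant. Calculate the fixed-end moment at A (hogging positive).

Take the reaction at B as the redundant and release it; the primary structure is a cantilever fixed at A.
Primary-structure tip deflection at B by superposition:
  point load 170.5 at a = 1.33: Pa²(3L − a)/(6EI) = 1140/EI
  triangular load, peak 43 at the fixed end: w₀L⁴/(30EI) = 5871/EI
  δ_0 = 7010/EI
Flexibility coefficient — unit upward force at B: δ_{BB} = L³/(3EI) = 170.7/EI.
Compatibility at B: δ_0 − R_B·δ_{BB} = 0, so R_B = 7010/170.7 = 41.08 kN.
Moment equilibrium about A: M_A = Σ(load moments about A) − R_B·L = 685.4 − 41.08×8 = 356.8 kN·m.

M_A = 356.8 kN·m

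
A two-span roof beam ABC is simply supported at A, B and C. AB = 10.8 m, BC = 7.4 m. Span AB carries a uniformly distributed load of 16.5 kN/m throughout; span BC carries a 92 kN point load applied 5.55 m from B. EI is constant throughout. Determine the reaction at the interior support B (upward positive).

R_B = 152 kN

Insert a hinge at B; M_B is the redundant, and each span becomes simply supported.
Rotations at B on the released spans (each span's end-slope, ×1/EI):
  span AB: UDL 16.5: wL³/(24EI) = 866.1/EI
  span BC: point load 92 at a = 5.55: Pab(L + b)/(6LEI) = 196.8/EI
  relative rotation θ_0 = (866.1 + 196.8)/EI = 1063/EI
A unit hogging moment at B produces rotation L₁/(3EI) + L₂/(3EI) = 6.067/EI.
Slope continuity at B: θ_0 = M_B·6.067/EI, so M_B = 1063/6.067 = 175.2 kN·m (hogging).
Span AB, ΣM about A with M_B applied at B: R_B^{AB}·10.8 = 962.3 + 175.2, so R_B^{AB} = 105.3 kN and R_A = 178.2 − 105.3 = 72.88 kN.
Span BC, ΣM about C: R_B^{BC}·7.4 = 170.2 + 175.2, so R_B^{BC} = 46.67 kN and R_C = 92 − 46.67 = 45.33 kN.
R_B = 105.3 + 46.67 = 152 kN.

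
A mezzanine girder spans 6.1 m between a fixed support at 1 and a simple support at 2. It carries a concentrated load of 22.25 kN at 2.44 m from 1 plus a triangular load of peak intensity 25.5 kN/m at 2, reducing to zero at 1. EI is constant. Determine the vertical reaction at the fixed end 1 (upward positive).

Choose R_2 as the redundant. The primary structure is the cantilever fixed at 1.
Deflection at 2 on the released cantilever, summing each load's contribution:
  point load 22.25 at a = 2.44: Pa²(3L − a)/(6EI) = 350.2/EI
  triangular load, peak 25.5 at the free end: 11w₀L⁴/(120EI) = 3236/EI
  δ_0 = 3587/EI
Tip deflection under a unit load at 2: L³/(3EI) = 75.66/EI.
Compatibility at 2: δ_0 − R_2·δ_{22} = 0, so R_2 = 3587/75.66 = 47.4 kN.
Vertical equilibrium: R_1 = ΣP − R_2 = 100 − 47.4 = 52.62 kN.

R_1 = 52.62 kN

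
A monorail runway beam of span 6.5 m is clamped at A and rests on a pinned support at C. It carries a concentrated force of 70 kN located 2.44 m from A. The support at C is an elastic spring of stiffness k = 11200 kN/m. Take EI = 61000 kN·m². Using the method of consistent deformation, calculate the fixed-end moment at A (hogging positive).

M_A = 91.39 kN·m

Release the roller at C. Primary structure: cantilever fixed at A.
Downward deflection at the released point C due to the loads:
  point load 70 at a = 2.44: Pa²(3L − a)/(6EI) = 1185/EI
Flexibility coefficient — unit upward force at C: δ_{CC} = L³/(3EI) = 91.54/EI.
With EI = 61000 kN·m²: δ_0 = 0.019426 m and δ_{CC} = 0.001501 m/kN.
Compatibility — the spring shortens by R_C/k under the reaction it provides: δ_0 − R_C·δ_{CC} = R_C/k. With 1/k = 0.000089 m/kN, R_C = δ_0 / (δ_{CC} + 1/k) = 0.019426 / (0.001501 + 0.000089) = 12.22 kN.
Moment equilibrium about A: M_A = Σ(load moments about A) − R_C·L = 170.8 − 12.22×6.5 = 91.39 kN·m.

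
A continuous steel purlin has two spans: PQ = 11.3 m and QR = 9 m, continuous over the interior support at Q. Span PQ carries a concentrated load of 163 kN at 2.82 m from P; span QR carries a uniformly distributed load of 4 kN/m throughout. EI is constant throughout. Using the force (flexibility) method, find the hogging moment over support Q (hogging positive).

M_Q = 137.9 kN·m

Insert a hinge at Q; M_Q is the redundant, and each span becomes simply supported.
Rotations at Q on the released spans (each span's end-slope, ×1/EI):
  span PQ: point load 163 at a = 2.82: Pab(L + a)/(6LEI) = 811.8/EI
  span QR: UDL 4: wL³/(24EI) = 121.5/EI
  relative rotation θ_0 = (811.8 + 121.5)/EI = 933.3/EI
A unit hogging moment at Q produces rotation L₁/(3EI) + L₂/(3EI) = 6.767/EI.
Slope continuity at Q: θ_0 = M_Q·6.767/EI, so M_Q = 933.3/6.767 = 137.9 kN·m (hogging).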